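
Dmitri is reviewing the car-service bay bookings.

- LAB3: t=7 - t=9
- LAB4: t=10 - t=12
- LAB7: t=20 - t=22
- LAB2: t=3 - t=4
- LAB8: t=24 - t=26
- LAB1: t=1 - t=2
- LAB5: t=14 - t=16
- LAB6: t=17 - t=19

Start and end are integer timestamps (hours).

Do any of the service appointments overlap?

No

Sorted by start: LAB1, LAB2, LAB3, LAB4, LAB5, LAB6, LAB7, LAB8.
LAB2 starts after LAB1 ends, so nothing later overlaps LAB1 either.
LAB3 starts after LAB2 ends, so nothing later overlaps LAB2 either.
LAB4 starts after LAB3 ends, so nothing later overlaps LAB3 either.
LAB5 starts after LAB4 ends, so nothing later overlaps LAB4 either.
LAB6 starts after LAB5 ends, so nothing later overlaps LAB5 either.
LAB7 starts after LAB6 ends, so nothing later overlaps LAB6 either.
LAB8 starts after LAB7 ends.
Every pair is clear; the schedule has no overlaps.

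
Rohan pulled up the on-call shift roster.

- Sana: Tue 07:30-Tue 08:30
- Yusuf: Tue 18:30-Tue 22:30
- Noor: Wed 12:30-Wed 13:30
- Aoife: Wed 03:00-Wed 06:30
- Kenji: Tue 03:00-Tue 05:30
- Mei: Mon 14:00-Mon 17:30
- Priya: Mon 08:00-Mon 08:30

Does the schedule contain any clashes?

Sorted by start: Priya, Mei, Kenji, Sana, Yusuf, Aoife, Noor.
Mei starts after Priya ends; Priya is clear from here.
Kenji starts after Mei ends; Mei is clear from here.
Sana starts after Kenji ends; Kenji is clear from here.
Yusuf starts after Sana ends; Sana is clear from here.
Aoife starts after Yusuf ends; Yusuf is clear from here.
Noor starts after Aoife ends.
Every pair is clear; the schedule has no overlaps.

No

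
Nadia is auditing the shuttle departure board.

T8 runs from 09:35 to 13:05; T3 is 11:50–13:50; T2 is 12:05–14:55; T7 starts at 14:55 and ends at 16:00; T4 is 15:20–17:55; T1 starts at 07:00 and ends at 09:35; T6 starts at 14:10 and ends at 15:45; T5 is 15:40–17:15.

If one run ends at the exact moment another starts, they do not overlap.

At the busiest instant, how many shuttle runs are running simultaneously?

4

Sort all start/end points and keep a running count:
07:00 start T1 → 1
09:35 end T1 → 0
09:35 start T8 → 1
11:50 start T3 → 2
12:05 start T2 → 3
13:05 end T8 → 2
13:50 end T3 → 1
14:10 start T6 → 2
14:55 end T2 → 1
14:55 start T7 → 2
15:20 start T4 → 3
15:40 start T5 → 4
15:45 end T6 → 3
16:00 end T7 → 2
17:15 end T5 → 1
17:55 end T4 → 0
Peak is 4, at 15:40 (T4, T5, T6, T7).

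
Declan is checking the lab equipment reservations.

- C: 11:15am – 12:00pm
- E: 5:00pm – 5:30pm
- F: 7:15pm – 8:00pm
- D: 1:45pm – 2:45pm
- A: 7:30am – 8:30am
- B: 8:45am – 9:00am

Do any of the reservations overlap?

Sorted by start: A, B, C, D, E, F.
B starts after A ends, so nothing later overlaps A either.
C starts after B ends, so nothing later overlaps B either.
D starts after C ends, so nothing later overlaps C either.
E starts after D ends, so nothing later overlaps D either.
F starts after E ends.
Every pair is clear; the schedule has no overlaps.

No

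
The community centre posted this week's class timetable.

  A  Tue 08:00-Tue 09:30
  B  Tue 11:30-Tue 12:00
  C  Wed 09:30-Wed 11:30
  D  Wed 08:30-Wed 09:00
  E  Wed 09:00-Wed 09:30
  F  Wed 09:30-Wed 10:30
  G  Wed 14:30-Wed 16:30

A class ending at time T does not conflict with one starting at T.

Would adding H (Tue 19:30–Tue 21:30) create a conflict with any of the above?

No — it doesn't clash with anything

A: ends Tue 09:30 at or before H starts Tue 19:30 → clear.
B: ends Tue 12:00 at or before H starts Tue 19:30 → clear.
D: starts Wed 08:30 at or after H ends Tue 21:30 → clear.
E: starts Wed 09:00 at or after H ends Tue 21:30 → clear.
C: starts Wed 09:30 at or after H ends Tue 21:30 → clear.
F: starts Wed 09:30 at or after H ends Tue 21:30 → clear.
G: starts Wed 14:30 at or after H ends Tue 21:30 → clear.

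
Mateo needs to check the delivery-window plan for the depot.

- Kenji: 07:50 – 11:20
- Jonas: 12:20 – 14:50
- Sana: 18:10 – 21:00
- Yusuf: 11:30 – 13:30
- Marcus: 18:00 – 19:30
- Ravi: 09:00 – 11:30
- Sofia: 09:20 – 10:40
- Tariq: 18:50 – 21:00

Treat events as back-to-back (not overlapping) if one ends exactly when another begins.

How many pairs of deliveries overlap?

Two intervals overlap when each starts before the other ends.
Sorted by start: Kenji, Ravi, Sofia, Yusuf, Jonas, Marcus, Sana, Tariq.
Ravi starts before Kenji ends → Kenji and Ravi overlap.
Sofia starts before Kenji ends → Kenji and Sofia overlap.
Yusuf starts after Kenji ends, so nothing later overlaps Kenji either.
Sofia starts before Ravi ends → Ravi and Sofia overlap.
Yusuf starts exactly when Ravi ends (back-to-back, no overlap), so nothing later overlaps Ravi either.
Yusuf starts after Sofia ends, so nothing later overlaps Sofia either.
Jonas starts before Yusuf ends → Yusuf and Jonas overlap.
Marcus starts after Yusuf ends, so nothing later overlaps Yusuf either.
Marcus starts after Jonas ends, so nothing later overlaps Jonas either.
Sana starts before Marcus ends → Marcus and Sana overlap.
Tariq starts before Marcus ends → Marcus and Tariq overlap.
Tariq starts before Sana ends → Sana and Tariq overlap.
Overlapping pairs: Jonas & Yusuf, Kenji & Ravi, Kenji & Sofia, Marcus & Sana, Marcus & Tariq, Ravi & Sofia, Sana & Tariq — 7 in total.

7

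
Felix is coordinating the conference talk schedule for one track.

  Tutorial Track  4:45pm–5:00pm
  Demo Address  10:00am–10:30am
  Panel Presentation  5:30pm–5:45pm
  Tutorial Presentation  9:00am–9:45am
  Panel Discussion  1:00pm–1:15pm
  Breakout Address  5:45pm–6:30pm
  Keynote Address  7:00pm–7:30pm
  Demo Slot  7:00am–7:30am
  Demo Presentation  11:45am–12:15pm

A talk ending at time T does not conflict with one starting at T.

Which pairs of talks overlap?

no overlapping pairs

Two intervals overlap when each starts before the other ends.
Sorted by start: Demo Slot, Tutorial Presentation, Demo Address, Demo Presentation, Panel Discussion, Tutorial Track, Panel Presentation, Breakout Address, Keynote Address.
Tutorial Presentation starts after Demo Slot ends; Demo Slot is clear from here.
Demo Address starts after Tutorial Presentation ends; Tutorial Presentation is clear from here.
Demo Presentation starts after Demo Address ends; Demo Address is clear from here.
Panel Discussion starts after Demo Presentation ends; Demo Presentation is clear from here.
Tutorial Track starts after Panel Discussion ends; Panel Discussion is clear from here.
Panel Presentation starts after Tutorial Track ends; Tutorial Track is clear from here.
Breakout Address starts exactly when Panel Presentation ends (back-to-back, no overlap); Panel Presentation is clear from here.
Keynote Address starts after Breakout Address ends.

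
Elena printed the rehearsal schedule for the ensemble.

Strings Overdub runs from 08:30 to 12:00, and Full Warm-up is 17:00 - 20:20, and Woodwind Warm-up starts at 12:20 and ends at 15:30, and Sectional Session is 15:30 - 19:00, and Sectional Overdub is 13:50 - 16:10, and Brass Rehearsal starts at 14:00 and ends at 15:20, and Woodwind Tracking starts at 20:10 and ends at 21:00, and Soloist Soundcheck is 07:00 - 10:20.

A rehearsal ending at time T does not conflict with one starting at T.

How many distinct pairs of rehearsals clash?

7

Two intervals overlap when each starts before the other ends.
Sorted by start: Soloist Soundcheck, Strings Overdub, Woodwind Warm-up, Sectional Overdub, Brass Rehearsal, Sectional Session, Full Warm-up, Woodwind Tracking.
Strings Overdub starts before Soloist Soundcheck ends → Soloist Soundcheck and Strings Overdub overlap.
Woodwind Warm-up starts after Soloist Soundcheck ends, so Soloist Soundcheck has no further overlaps.
Woodwind Warm-up starts after Strings Overdub ends, so Strings Overdub has no further overlaps.
Sectional Overdub starts before Woodwind Warm-up ends → Woodwind Warm-up and Sectional Overdub overlap.
Brass Rehearsal starts before Woodwind Warm-up ends → Woodwind Warm-up and Brass Rehearsal overlap.
Sectional Session starts exactly when Woodwind Warm-up ends (back-to-back, no overlap), so Woodwind Warm-up has no further overlaps.
Brass Rehearsal starts before Sectional Overdub ends → Sectional Overdub and Brass Rehearsal overlap.
Sectional Session starts before Sectional Overdub ends → Sectional Overdub and Sectional Session overlap.
Full Warm-up starts after Sectional Overdub ends, so Sectional Overdub has no further overlaps.
Sectional Session starts after Brass Rehearsal ends, so Brass Rehearsal has no further overlaps.
Full Warm-up starts before Sectional Session ends → Sectional Session and Full Warm-up overlap.
Woodwind Tracking starts after Sectional Session ends.
Woodwind Tracking starts before Full Warm-up ends → Full Warm-up and Woodwind Tracking overlap.
Overlapping pairs: Brass Rehearsal & Sectional Overdub, Brass Rehearsal & Woodwind Warm-up, Full Warm-up & Sectional Session, Full Warm-up & Woodwind Tracking, Sectional Overdub & Sectional Session, Sectional Overdub & Woodwind Warm-up, Soloist Soundcheck & Strings Overdub — 7 in total.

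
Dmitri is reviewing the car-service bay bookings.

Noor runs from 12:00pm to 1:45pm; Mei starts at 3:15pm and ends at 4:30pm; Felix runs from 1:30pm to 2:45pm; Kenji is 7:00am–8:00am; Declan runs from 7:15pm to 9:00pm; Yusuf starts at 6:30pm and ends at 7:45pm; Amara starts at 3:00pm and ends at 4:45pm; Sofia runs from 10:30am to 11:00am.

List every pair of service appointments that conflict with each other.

Amara & Mei, Declan & Yusuf, Felix & Noor

Sorted by start: Kenji, Sofia, Noor, Felix, Amara, Mei, Yusuf, Declan.
Sofia starts after Kenji ends, so nothing later overlaps Kenji either.
Noor starts after Sofia ends, so nothing later overlaps Sofia either.
Felix starts before Noor ends → Noor and Felix overlap.
Amara starts after Noor ends, so nothing later overlaps Noor either.
Amara starts after Felix ends, so nothing later overlaps Felix either.
Mei starts before Amara ends → Amara and Mei overlap.
Yusuf starts after Amara ends, so nothing later overlaps Amara either.
Yusuf starts after Mei ends, so nothing later overlaps Mei either.
Declan starts before Yusuf ends → Yusuf and Declan overlap.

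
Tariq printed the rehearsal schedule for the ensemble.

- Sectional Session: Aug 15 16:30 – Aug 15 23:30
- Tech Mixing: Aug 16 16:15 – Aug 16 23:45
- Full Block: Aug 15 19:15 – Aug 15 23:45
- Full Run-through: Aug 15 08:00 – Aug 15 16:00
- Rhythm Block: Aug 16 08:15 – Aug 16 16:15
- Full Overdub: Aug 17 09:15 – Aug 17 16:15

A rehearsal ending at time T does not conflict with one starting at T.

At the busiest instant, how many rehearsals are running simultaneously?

Sort all start/end points and keep a running count:
Aug 15 08:00 start Full Run-through → 1
Aug 15 16:00 end Full Run-through → 0
Aug 15 16:30 start Sectional Session → 1
Aug 15 19:15 start Full Block → 2
Aug 15 23:30 end Sectional Session → 1
Aug 15 23:45 end Full Block → 0
Aug 16 08:15 start Rhythm Block → 1
Aug 16 16:15 end Rhythm Block → 0
Aug 16 16:15 start Tech Mixing → 1
Aug 16 23:45 end Tech Mixing → 0
Aug 17 09:15 start Full Overdub → 1
Aug 17 16:15 end Full Overdub → 0
Peak is 2, at Aug 15 19:15 (Full Block, Sectional Session).

2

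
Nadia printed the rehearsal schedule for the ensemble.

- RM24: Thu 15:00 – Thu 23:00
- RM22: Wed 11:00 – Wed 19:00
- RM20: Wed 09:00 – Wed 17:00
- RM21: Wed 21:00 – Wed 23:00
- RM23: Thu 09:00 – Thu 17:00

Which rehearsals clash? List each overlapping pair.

Sorted by start: RM20, RM22, RM21, RM23, RM24.
RM22 starts before RM20 ends → RM20 and RM22 overlap.
RM21 starts after RM20 ends, so nothing later overlaps RM20 either.
RM21 starts after RM22 ends, so nothing later overlaps RM22 either.
RM23 starts after RM21 ends, so nothing later overlaps RM21 either.
RM24 starts before RM23 ends → RM23 and RM24 overlap.

RM20 & RM22, RM23 & RM24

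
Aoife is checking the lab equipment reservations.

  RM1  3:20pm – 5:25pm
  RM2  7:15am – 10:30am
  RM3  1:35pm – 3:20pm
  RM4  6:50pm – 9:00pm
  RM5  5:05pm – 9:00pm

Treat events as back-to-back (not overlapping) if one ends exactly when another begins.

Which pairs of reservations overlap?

RM1 & RM5, RM4 & RM5

Sorted by start: RM2, RM3, RM1, RM5, RM4.
RM3 starts after RM2 ends; RM2 is clear from here.
RM1 starts exactly when RM3 ends (back-to-back, no overlap); RM3 is clear from here.
RM5 starts before RM1 ends → RM1 and RM5 overlap.
RM4 starts after RM1 ends.
RM4 starts before RM5 ends → RM5 and RM4 overlap.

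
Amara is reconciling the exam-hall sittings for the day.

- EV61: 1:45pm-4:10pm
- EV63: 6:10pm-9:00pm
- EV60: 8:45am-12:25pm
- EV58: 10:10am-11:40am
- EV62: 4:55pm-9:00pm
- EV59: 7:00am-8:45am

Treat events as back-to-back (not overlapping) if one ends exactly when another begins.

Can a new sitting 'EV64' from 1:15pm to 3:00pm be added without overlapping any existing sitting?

No — it overlaps EV61

EV59: ends 8:45am at or before EV64 starts 1:15pm → clear.
EV60: ends 12:25pm at or before EV64 starts 1:15pm → clear.
EV58: ends 11:40am at or before EV64 starts 1:15pm → clear.
EV61: starts 1:45pm before EV64 ends 3:00pm, and ends 4:10pm after EV64 starts 1:15pm → overlap.
EV62: starts 4:55pm at or after EV64 ends 3:00pm → clear.
EV63: starts 6:10pm at or after EV64 ends 3:00pm → clear.
EV64 overlaps EV61.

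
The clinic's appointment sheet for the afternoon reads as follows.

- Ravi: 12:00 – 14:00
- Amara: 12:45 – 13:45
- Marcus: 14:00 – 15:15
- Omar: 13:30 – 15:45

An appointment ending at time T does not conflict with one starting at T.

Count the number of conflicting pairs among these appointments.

Sorted by start: Ravi, Amara, Omar, Marcus.
Amara starts before Ravi ends → Ravi and Amara overlap.
Omar starts before Ravi ends → Ravi and Omar overlap.
Marcus starts exactly when Ravi ends (back-to-back, no overlap).
Omar starts before Amara ends → Amara and Omar overlap.
Marcus starts after Amara ends.
Marcus starts before Omar ends → Omar and Marcus overlap.
Overlapping pairs: Amara & Omar, Amara & Ravi, Marcus & Omar, Omar & Ravi — 4 in total.

4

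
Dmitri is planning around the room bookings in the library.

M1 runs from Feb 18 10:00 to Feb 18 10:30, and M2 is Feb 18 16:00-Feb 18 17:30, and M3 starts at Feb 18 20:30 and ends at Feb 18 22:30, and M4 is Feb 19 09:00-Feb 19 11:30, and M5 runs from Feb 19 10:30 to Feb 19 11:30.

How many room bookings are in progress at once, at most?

2

Sort all start/end points and keep a running count:
Feb 18 10:00 start M1 → 1
Feb 18 10:30 end M1 → 0
Feb 18 16:00 start M2 → 1
Feb 18 17:30 end M2 → 0
Feb 18 20:30 start M3 → 1
Feb 18 22:30 end M3 → 0
Feb 19 09:00 start M4 → 1
Feb 19 10:30 start M5 → 2
Feb 19 11:30 end M4 → 1
Feb 19 11:30 end M5 → 0
Peak is 2, at Feb 19 10:30 (M4, M5).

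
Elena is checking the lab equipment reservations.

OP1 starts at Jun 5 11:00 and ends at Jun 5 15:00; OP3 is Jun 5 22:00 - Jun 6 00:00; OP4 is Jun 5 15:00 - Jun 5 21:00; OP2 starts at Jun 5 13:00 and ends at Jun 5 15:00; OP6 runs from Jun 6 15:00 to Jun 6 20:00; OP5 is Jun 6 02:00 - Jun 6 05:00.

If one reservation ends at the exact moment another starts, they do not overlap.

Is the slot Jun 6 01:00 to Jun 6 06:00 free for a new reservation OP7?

OP1: ends Jun 5 15:00 at or before OP7 starts Jun 6 01:00 → clear.
OP2: ends Jun 5 15:00 at or before OP7 starts Jun 6 01:00 → clear.
OP4: ends Jun 5 21:00 at or before OP7 starts Jun 6 01:00 → clear.
OP3: ends Jun 6 00:00 at or before OP7 starts Jun 6 01:00 → clear.
OP5: starts Jun 6 02:00 before OP7 ends Jun 6 06:00, and ends Jun 6 05:00 after OP7 starts Jun 6 01:00 → overlap.
OP6: starts Jun 6 15:00 at or after OP7 ends Jun 6 06:00 → clear.
OP7 overlaps OP5.

No — it overlaps OP5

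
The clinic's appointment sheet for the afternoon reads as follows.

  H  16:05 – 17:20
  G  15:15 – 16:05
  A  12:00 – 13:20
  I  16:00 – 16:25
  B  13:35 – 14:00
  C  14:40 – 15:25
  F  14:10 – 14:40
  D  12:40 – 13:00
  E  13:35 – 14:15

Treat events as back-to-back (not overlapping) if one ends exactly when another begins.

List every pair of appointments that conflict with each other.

A & D, B & E, C & G, E & F, G & I, H & I

Sorted by start: A, D, B, E, F, C, G, I, H.
D starts before A ends → A and D overlap.
B starts after A ends, so A has no further overlaps.
B starts after D ends, so D has no further overlaps.
E starts before B ends → B and E overlap.
F starts after B ends, so B has no further overlaps.
F starts before E ends → E and F overlap.
C starts after E ends, so E has no further overlaps.
C starts exactly when F ends (back-to-back, no overlap), so F has no further overlaps.
G starts before C ends → C and G overlap.
I starts after C ends, so C has no further overlaps.
I starts before G ends → G and I overlap.
H starts exactly when G ends (back-to-back, no overlap).
H starts before I ends → I and H overlap.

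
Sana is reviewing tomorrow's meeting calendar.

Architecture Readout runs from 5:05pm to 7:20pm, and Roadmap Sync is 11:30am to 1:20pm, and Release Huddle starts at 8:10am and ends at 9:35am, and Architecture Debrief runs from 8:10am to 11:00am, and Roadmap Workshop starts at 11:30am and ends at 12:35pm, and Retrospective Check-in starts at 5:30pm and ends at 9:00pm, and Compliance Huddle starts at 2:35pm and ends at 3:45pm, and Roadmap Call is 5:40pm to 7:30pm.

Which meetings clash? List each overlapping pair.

Sorted by start: Architecture Debrief, Release Huddle, Roadmap Sync, Roadmap Workshop, Compliance Huddle, Architecture Readout, Retrospective Check-in, Roadmap Call.
Release Huddle starts before Architecture Debrief ends → Architecture Debrief and Release Huddle overlap.
Roadmap Sync starts after Architecture Debrief ends — done with Architecture Debrief.
Roadmap Sync starts after Release Huddle ends — done with Release Huddle.
Roadmap Workshop starts before Roadmap Sync ends → Roadmap Sync and Roadmap Workshop overlap.
Compliance Huddle starts after Roadmap Sync ends — done with Roadmap Sync.
Compliance Huddle starts after Roadmap Workshop ends — done with Roadmap Workshop.
Architecture Readout starts after Compliance Huddle ends — done with Compliance Huddle.
Retrospective Check-in starts before Architecture Readout ends → Architecture Readout and Retrospective Check-in overlap.
Roadmap Call starts before Architecture Readout ends → Architecture Readout and Roadmap Call overlap.
Roadmap Call starts before Retrospective Check-in ends → Retrospective Check-in and Roadmap Call overlap.

Architecture Debrief & Release Huddle, Architecture Readout & Retrospective Check-in, Architecture Readout & Roadmap Call, Retrospective Check-in & Roadmap Call, Roadmap Sync & Roadmap Workshop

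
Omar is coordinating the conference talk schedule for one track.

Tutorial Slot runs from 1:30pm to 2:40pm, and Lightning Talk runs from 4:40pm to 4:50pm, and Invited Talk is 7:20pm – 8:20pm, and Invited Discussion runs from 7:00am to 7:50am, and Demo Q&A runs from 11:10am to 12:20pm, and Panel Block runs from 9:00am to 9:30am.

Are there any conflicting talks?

Two intervals overlap when each starts before the other ends.
Sorted by start: Invited Discussion, Panel Block, Demo Q&A, Tutorial Slot, Lightning Talk, Invited Talk.
Panel Block starts after Invited Discussion ends, so Invited Discussion has no further overlaps.
Demo Q&A starts after Panel Block ends, so Panel Block has no further overlaps.
Tutorial Slot starts after Demo Q&A ends, so Demo Q&A has no further overlaps.
Lightning Talk starts after Tutorial Slot ends, so Tutorial Slot has no further overlaps.
Invited Talk starts after Lightning Talk ends.
Every pair is clear; the schedule has no overlaps.

No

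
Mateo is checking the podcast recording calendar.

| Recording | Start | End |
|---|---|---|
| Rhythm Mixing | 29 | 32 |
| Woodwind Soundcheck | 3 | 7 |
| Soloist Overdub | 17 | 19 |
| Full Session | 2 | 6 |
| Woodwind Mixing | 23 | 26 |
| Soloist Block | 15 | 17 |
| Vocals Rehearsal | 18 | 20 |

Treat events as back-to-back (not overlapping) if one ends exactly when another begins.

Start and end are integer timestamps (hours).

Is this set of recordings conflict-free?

No

Check each pair: they overlap iff neither finishes before the other starts.
Sorted by start: Full Session, Woodwind Soundcheck, Soloist Block, Soloist Overdub, Vocals Rehearsal, Woodwind Mixing, Rhythm Mixing.
Woodwind Soundcheck starts before Full Session ends → Full Session and Woodwind Soundcheck overlap.
That's a conflict, so the schedule is not conflict-free.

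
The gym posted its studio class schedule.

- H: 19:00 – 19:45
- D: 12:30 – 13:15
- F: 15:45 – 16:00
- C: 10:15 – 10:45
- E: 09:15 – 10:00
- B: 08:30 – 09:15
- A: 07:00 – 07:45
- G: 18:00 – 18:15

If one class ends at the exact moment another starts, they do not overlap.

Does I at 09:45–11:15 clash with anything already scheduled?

A: ends 07:45 at or before I starts 09:45 → clear.
B: ends 09:15 at or before I starts 09:45 → clear.
E: starts 09:15 before I ends 11:15, and ends 10:00 after I starts 09:45 → overlap.
C: starts 10:15 before I ends 11:15, and ends 10:45 after I starts 09:45 → overlap.
D: starts 12:30 at or after I ends 11:15 → clear.
F: starts 15:45 at or after I ends 11:15 → clear.
G: starts 18:00 at or after I ends 11:15 → clear.
H: starts 19:00 at or after I ends 11:15 → clear.
I overlaps C, E.

Yes — it overlaps C, E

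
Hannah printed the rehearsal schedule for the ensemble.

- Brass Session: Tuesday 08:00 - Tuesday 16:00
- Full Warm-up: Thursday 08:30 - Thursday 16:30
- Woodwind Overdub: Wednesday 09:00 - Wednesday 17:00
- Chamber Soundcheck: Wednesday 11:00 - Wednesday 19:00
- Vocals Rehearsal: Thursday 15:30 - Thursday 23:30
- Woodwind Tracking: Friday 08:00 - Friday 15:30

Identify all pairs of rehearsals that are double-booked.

Chamber Soundcheck & Woodwind Overdub, Full Warm-up & Vocals Rehearsal

Sorted by start: Brass Session, Woodwind Overdub, Chamber Soundcheck, Full Warm-up, Vocals Rehearsal, Woodwind Tracking.
Woodwind Overdub starts after Brass Session ends; Brass Session is clear from here.
Chamber Soundcheck starts before Woodwind Overdub ends → Woodwind Overdub and Chamber Soundcheck overlap.
Full Warm-up starts after Woodwind Overdub ends; Woodwind Overdub is clear from here.
Full Warm-up starts after Chamber Soundcheck ends; Chamber Soundcheck is clear from here.
Vocals Rehearsal starts before Full Warm-up ends → Full Warm-up and Vocals Rehearsal overlap.
Woodwind Tracking starts after Full Warm-up ends.
Woodwind Tracking starts after Vocals Rehearsal ends.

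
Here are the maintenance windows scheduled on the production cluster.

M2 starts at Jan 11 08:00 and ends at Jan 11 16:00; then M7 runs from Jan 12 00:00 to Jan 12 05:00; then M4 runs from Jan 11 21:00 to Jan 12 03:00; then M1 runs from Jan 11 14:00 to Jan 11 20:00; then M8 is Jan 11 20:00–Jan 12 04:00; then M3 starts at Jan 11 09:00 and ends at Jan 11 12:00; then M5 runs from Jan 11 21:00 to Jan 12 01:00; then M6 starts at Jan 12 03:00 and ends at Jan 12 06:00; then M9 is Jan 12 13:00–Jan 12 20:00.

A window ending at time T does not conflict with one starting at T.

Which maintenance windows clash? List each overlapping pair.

Check each pair: they overlap iff neither finishes before the other starts.
Sorted by start: M2, M3, M1, M8, M4, M5, M7, M6, M9.
M3 starts before M2 ends → M2 and M3 overlap.
M1 starts before M2 ends → M2 and M1 overlap.
M8 starts after M2 ends — done with M2.
M1 starts after M3 ends — done with M3.
M8 starts exactly when M1 ends (back-to-back, no overlap) — done with M1.
M4 starts before M8 ends → M8 and M4 overlap.
M5 starts before M8 ends → M8 and M5 overlap.
M7 starts before M8 ends → M8 and M7 overlap.
M6 starts before M8 ends → M8 and M6 overlap.
M9 starts after M8 ends.
M5 starts before M4 ends → M4 and M5 overlap.
M7 starts before M4 ends → M4 and M7 overlap.
M6 starts exactly when M4 ends (back-to-back, no overlap) — done with M4.
M7 starts before M5 ends → M5 and M7 overlap.
M6 starts after M5 ends — done with M5.
M6 starts before M7 ends → M7 and M6 overlap.
M9 starts after M7 ends.
M9 starts after M6 ends.

M1 & M2, M2 & M3, M4 & M5, M4 & M7, M4 & M8, M5 & M7, M5 & M8, M6 & M7, M6 & M8, M7 & M8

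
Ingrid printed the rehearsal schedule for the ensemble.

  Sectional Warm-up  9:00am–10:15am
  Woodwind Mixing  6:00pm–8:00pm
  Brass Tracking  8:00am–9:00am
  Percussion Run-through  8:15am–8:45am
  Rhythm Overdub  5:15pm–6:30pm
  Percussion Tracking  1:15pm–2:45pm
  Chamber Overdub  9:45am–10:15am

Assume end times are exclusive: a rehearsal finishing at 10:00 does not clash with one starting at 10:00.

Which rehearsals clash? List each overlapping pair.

Brass Tracking & Percussion Run-through, Chamber Overdub & Sectional Warm-up, Rhythm Overdub & Woodwind Mixing

Sorted by start: Brass Tracking, Percussion Run-through, Sectional Warm-up, Chamber Overdub, Percussion Tracking, Rhythm Overdub, Woodwind Mixing.
Percussion Run-through starts before Brass Tracking ends → Brass Tracking and Percussion Run-through overlap.
Sectional Warm-up starts exactly when Brass Tracking ends (back-to-back, no overlap), so nothing later overlaps Brass Tracking either.
Sectional Warm-up starts after Percussion Run-through ends, so nothing later overlaps Percussion Run-through either.
Chamber Overdub starts before Sectional Warm-up ends → Sectional Warm-up and Chamber Overdub overlap.
Percussion Tracking starts after Sectional Warm-up ends, so nothing later overlaps Sectional Warm-up either.
Percussion Tracking starts after Chamber Overdub ends, so nothing later overlaps Chamber Overdub either.
Rhythm Overdub starts after Percussion Tracking ends, so nothing later overlaps Percussion Tracking either.
Woodwind Mixing starts before Rhythm Overdub ends → Rhythm Overdub and Woodwind Mixing overlap.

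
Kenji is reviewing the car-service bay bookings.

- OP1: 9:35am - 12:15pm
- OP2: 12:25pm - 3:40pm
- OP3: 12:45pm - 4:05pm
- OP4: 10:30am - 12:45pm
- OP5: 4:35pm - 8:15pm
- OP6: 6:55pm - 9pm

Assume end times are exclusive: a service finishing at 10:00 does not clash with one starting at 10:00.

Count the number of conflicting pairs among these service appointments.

4

Sorted by start: OP1, OP4, OP2, OP3, OP5, OP6.
OP4 starts before OP1 ends → OP1 and OP4 overlap.
OP2 starts after OP1 ends, so nothing later overlaps OP1 either.
OP2 starts before OP4 ends → OP4 and OP2 overlap.
OP3 starts exactly when OP4 ends (back-to-back, no overlap), so nothing later overlaps OP4 either.
OP3 starts before OP2 ends → OP2 and OP3 overlap.
OP5 starts after OP2 ends, so nothing later overlaps OP2 either.
OP5 starts after OP3 ends, so nothing later overlaps OP3 either.
OP6 starts before OP5 ends → OP5 and OP6 overlap.
Overlapping pairs: OP1 & OP4, OP2 & OP3, OP2 & OP4, OP5 & OP6 — 4 in total.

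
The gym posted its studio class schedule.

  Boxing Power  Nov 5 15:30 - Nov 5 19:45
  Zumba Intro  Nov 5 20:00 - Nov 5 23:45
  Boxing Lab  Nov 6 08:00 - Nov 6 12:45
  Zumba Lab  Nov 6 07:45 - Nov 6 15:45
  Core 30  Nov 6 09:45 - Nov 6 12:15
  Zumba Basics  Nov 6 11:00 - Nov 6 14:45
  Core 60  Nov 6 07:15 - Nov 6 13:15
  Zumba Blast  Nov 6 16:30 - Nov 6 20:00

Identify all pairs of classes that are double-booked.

Check each pair: they overlap iff neither finishes before the other starts.
Sorted by start: Boxing Power, Zumba Intro, Core 60, Zumba Lab, Boxing Lab, Core 30, Zumba Basics, Zumba Blast.
Zumba Intro starts after Boxing Power ends; Boxing Power is clear from here.
Core 60 starts after Zumba Intro ends; Zumba Intro is clear from here.
Zumba Lab starts before Core 60 ends → Core 60 and Zumba Lab overlap.
Boxing Lab starts before Core 60 ends → Core 60 and Boxing Lab overlap.
Core 30 starts before Core 60 ends → Core 60 and Core 30 overlap.
Zumba Basics starts before Core 60 ends → Core 60 and Zumba Basics overlap.
Zumba Blast starts after Core 60 ends.
Boxing Lab starts before Zumba Lab ends → Zumba Lab and Boxing Lab overlap.
Core 30 starts before Zumba Lab ends → Zumba Lab and Core 30 overlap.
Zumba Basics starts before Zumba Lab ends → Zumba Lab and Zumba Basics overlap.
Zumba Blast starts after Zumba Lab ends.
Core 30 starts before Boxing Lab ends → Boxing Lab and Core 30 overlap.
Zumba Basics starts before Boxing Lab ends → Boxing Lab and Zumba Basics overlap.
Zumba Blast starts after Boxing Lab ends.
Zumba Basics starts before Core 30 ends → Core 30 and Zumba Basics overlap.
Zumba Blast starts after Core 30 ends.
Zumba Blast starts after Zumba Basics ends.

Boxing Lab & Core 30, Boxing Lab & Core 60, Boxing Lab & Zumba Basics, Boxing Lab & Zumba Lab, Core 30 & Core 60, Core 30 & Zumba Basics, Core 30 & Zumba Lab, Core 60 & Zumba Basics, Core 60 & Zumba Lab, Zumba Basics & Zumba Lab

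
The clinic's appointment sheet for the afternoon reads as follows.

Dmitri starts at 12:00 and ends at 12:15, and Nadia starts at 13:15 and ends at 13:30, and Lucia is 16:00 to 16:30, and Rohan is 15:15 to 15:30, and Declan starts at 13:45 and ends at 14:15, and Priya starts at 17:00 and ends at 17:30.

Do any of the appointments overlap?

No

Sorted by start: Dmitri, Nadia, Declan, Rohan, Lucia, Priya.
Nadia starts after Dmitri ends — done with Dmitri.
Declan starts after Nadia ends — done with Nadia.
Rohan starts after Declan ends — done with Declan.
Lucia starts after Rohan ends — done with Rohan.
Priya starts after Lucia ends.
Every pair is clear; the schedule has no overlaps.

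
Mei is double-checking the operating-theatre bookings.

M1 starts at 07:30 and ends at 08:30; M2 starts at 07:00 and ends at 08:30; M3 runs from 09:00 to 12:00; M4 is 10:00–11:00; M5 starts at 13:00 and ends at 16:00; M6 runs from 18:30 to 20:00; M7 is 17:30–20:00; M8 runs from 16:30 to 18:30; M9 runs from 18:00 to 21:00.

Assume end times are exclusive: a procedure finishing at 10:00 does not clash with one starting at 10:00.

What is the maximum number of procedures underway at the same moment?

Walk through starts and ends in time order (an end at T is processed before a start at T):
07:00 start M2 → 1
07:30 start M1 → 2
08:30 end M1 → 1
08:30 end M2 → 0
09:00 start M3 → 1
10:00 start M4 → 2
11:00 end M4 → 1
12:00 end M3 → 0
13:00 start M5 → 1
16:00 end M5 → 0
16:30 start M8 → 1
17:30 start M7 → 2
18:00 start M9 → 3
18:30 end M8 → 2
18:30 start M6 → 3
20:00 end M6 → 2
20:00 end M7 → 1
21:00 end M9 → 0
Peak is 3, at 18:00 (M7, M8, M9).

3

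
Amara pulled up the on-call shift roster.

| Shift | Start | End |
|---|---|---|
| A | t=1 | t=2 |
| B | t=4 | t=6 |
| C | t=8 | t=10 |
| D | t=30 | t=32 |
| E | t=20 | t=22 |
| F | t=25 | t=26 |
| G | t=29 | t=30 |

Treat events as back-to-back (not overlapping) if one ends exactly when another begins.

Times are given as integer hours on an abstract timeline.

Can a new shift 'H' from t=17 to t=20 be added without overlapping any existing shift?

A: ends t=2 at or before H starts t=17 → clear.
B: ends t=6 at or before H starts t=17 → clear.
C: ends t=10 at or before H starts t=17 → clear.
E: starts t=20 at or after H ends t=20 → clear.
F: starts t=25 at or after H ends t=20 → clear.
G: starts t=29 at or after H ends t=20 → clear.
D: starts t=30 at or after H ends t=20 → clear.

Yes — the slot is free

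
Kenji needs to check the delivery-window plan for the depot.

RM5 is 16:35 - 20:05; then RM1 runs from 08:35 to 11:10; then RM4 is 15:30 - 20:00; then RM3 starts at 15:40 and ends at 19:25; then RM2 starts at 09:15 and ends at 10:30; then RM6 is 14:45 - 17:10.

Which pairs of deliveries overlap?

Sorted by start: RM1, RM2, RM6, RM4, RM3, RM5.
RM2 starts before RM1 ends → RM1 and RM2 overlap.
RM6 starts after RM1 ends, so nothing later overlaps RM1 either.
RM6 starts after RM2 ends, so nothing later overlaps RM2 either.
RM4 starts before RM6 ends → RM6 and RM4 overlap.
RM3 starts before RM6 ends → RM6 and RM3 overlap.
RM5 starts before RM6 ends → RM6 and RM5 overlap.
RM3 starts before RM4 ends → RM4 and RM3 overlap.
RM5 starts before RM4 ends → RM4 and RM5 overlap.
RM5 starts before RM3 ends → RM3 and RM5 overlap.

RM1 & RM2, RM3 & RM4, RM3 & RM5, RM3 & RM6, RM4 & RM5, RM4 & RM6, RM5 & RM6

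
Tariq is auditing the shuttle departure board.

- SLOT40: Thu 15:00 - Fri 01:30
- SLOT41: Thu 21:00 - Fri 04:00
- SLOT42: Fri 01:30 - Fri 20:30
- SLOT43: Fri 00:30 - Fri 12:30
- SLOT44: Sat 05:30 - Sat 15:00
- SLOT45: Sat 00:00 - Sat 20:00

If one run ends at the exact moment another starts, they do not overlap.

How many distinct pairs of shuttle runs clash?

Sorted by start: SLOT40, SLOT41, SLOT43, SLOT42, SLOT45, SLOT44.
SLOT41 starts before SLOT40 ends → SLOT40 and SLOT41 overlap.
SLOT43 starts before SLOT40 ends → SLOT40 and SLOT43 overlap.
SLOT42 starts exactly when SLOT40 ends (back-to-back, no overlap) — done with SLOT40.
SLOT43 starts before SLOT41 ends → SLOT41 and SLOT43 overlap.
SLOT42 starts before SLOT41 ends → SLOT41 and SLOT42 overlap.
SLOT45 starts after SLOT41 ends — done with SLOT41.
SLOT42 starts before SLOT43 ends → SLOT43 and SLOT42 overlap.
SLOT45 starts after SLOT43 ends — done with SLOT43.
SLOT45 starts after SLOT42 ends — done with SLOT42.
SLOT44 starts before SLOT45 ends → SLOT45 and SLOT44 overlap.
Overlapping pairs: SLOT40 & SLOT41, SLOT40 & SLOT43, SLOT41 & SLOT42, SLOT41 & SLOT43, SLOT42 & SLOT43, SLOT44 & SLOT45 — 6 in total.

6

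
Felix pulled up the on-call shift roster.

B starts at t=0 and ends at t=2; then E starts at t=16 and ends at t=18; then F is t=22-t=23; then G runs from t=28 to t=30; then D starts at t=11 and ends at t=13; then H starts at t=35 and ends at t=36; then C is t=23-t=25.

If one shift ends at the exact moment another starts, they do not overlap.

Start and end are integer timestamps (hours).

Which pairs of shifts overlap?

no conflicts

Sorted by start: B, D, E, F, C, G, H.
D starts after B ends — done with B.
E starts after D ends — done with D.
F starts after E ends — done with E.
C starts exactly when F ends (back-to-back, no overlap) — done with F.
G starts after C ends — done with C.
H starts after G ends.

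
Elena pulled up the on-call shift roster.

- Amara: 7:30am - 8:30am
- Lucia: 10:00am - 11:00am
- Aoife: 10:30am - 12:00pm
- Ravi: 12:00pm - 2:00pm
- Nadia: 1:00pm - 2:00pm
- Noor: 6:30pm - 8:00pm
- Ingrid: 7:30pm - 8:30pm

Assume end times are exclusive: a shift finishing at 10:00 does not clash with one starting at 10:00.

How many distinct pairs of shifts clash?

Sorted by start: Amara, Lucia, Aoife, Ravi, Nadia, Noor, Ingrid.
Lucia starts after Amara ends; Amara is clear from here.
Aoife starts before Lucia ends → Lucia and Aoife overlap.
Ravi starts after Lucia ends; Lucia is clear from here.
Ravi starts exactly when Aoife ends (back-to-back, no overlap); Aoife is clear from here.
Nadia starts before Ravi ends → Ravi and Nadia overlap.
Noor starts after Ravi ends; Ravi is clear from here.
Noor starts after Nadia ends; Nadia is clear from here.
Ingrid starts before Noor ends → Noor and Ingrid overlap.
Overlapping pairs: Aoife & Lucia, Ingrid & Noor, Nadia & Ravi — 3 in total.

3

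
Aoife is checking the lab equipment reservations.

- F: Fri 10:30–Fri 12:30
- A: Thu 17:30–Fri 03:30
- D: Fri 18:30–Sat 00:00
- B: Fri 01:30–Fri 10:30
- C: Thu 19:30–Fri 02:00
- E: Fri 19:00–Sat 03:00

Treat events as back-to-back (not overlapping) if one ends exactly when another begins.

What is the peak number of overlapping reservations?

3

Sweep the timeline, counting +1 at each start and −1 at each end (ends before starts at a tie):
Thu 17:30 start A → 1
Thu 19:30 start C → 2
Fri 01:30 start B → 3
Fri 02:00 end C → 2
Fri 03:30 end A → 1
Fri 10:30 end B → 0
Fri 10:30 start F → 1
Fri 12:30 end F → 0
Fri 18:30 start D → 1
Fri 19:00 start E → 2
Sat 00:00 end D → 1
Sat 03:00 end E → 0
Peak is 3, at Fri 01:30 (A, B, C).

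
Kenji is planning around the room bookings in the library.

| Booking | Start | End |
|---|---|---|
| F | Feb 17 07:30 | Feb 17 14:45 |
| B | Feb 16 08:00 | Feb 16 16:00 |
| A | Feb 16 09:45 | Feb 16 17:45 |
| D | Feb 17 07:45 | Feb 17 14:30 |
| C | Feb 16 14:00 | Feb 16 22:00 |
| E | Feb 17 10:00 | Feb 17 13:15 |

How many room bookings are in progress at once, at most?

Walk through starts and ends in time order (an end at T is processed before a start at T):
Feb 16 08:00 start B → 1
Feb 16 09:45 start A → 2
Feb 16 14:00 start C → 3
Feb 16 16:00 end B → 2
Feb 16 17:45 end A → 1
Feb 16 22:00 end C → 0
Feb 17 07:30 start F → 1
Feb 17 07:45 start D → 2
Feb 17 10:00 start E → 3
Feb 17 13:15 end E → 2
Feb 17 14:30 end D → 1
Feb 17 14:45 end F → 0
Peak is 3, at Feb 16 14:00 (A, B, C).

3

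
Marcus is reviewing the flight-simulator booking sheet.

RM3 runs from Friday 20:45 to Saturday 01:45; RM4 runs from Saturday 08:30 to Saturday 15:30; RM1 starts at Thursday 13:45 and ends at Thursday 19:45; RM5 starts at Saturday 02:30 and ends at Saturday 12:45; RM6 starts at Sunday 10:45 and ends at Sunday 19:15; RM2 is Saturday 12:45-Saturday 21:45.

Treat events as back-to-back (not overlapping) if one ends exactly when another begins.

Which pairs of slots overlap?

Sorted by start: RM1, RM3, RM5, RM4, RM2, RM6.
RM3 starts after RM1 ends, so nothing later overlaps RM1 either.
RM5 starts after RM3 ends, so nothing later overlaps RM3 either.
RM4 starts before RM5 ends → RM5 and RM4 overlap.
RM2 starts exactly when RM5 ends (back-to-back, no overlap), so nothing later overlaps RM5 either.
RM2 starts before RM4 ends → RM4 and RM2 overlap.
RM6 starts after RM4 ends.
RM6 starts after RM2 ends.

RM2 & RM4, RM4 & RM5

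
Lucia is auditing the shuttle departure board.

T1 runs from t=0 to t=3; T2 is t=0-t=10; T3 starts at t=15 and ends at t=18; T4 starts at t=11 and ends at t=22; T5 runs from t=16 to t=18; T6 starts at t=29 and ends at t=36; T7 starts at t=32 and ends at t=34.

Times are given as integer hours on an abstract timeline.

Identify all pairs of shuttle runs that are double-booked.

Sorted by start: T1, T2, T4, T3, T5, T6, T7.
T2 starts before T1 ends → T1 and T2 overlap.
T4 starts after T1 ends, so T1 has no further overlaps.
T4 starts after T2 ends, so T2 has no further overlaps.
T3 starts before T4 ends → T4 and T3 overlap.
T5 starts before T4 ends → T4 and T5 overlap.
T6 starts after T4 ends, so T4 has no further overlaps.
T5 starts before T3 ends → T3 and T5 overlap.
T6 starts after T3 ends, so T3 has no further overlaps.
T6 starts after T5 ends, so T5 has no further overlaps.
T7 starts before T6 ends → T6 and T7 overlap.

T1 & T2, T3 & T4, T3 & T5, T4 & T5, T6 & T7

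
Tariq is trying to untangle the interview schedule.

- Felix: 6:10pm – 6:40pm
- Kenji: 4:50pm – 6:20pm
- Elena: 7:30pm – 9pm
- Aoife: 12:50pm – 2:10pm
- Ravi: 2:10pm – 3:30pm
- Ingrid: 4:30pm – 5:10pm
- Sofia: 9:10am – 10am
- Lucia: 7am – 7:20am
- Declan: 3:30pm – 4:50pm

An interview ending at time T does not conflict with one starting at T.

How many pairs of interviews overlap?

Sorted by start: Lucia, Sofia, Aoife, Ravi, Declan, Ingrid, Kenji, Felix, Elena.
Sofia starts after Lucia ends; Lucia is clear from here.
Aoife starts after Sofia ends; Sofia is clear from here.
Ravi starts exactly when Aoife ends (back-to-back, no overlap); Aoife is clear from here.
Declan starts exactly when Ravi ends (back-to-back, no overlap); Ravi is clear from here.
Ingrid starts before Declan ends → Declan and Ingrid overlap.
Kenji starts exactly when Declan ends (back-to-back, no overlap); Declan is clear from here.
Kenji starts before Ingrid ends → Ingrid and Kenji overlap.
Felix starts after Ingrid ends; Ingrid is clear from here.
Felix starts before Kenji ends → Kenji and Felix overlap.
Elena starts after Kenji ends.
Elena starts after Felix ends.
Overlapping pairs: Declan & Ingrid, Felix & Kenji, Ingrid & Kenji — 3 in total.

3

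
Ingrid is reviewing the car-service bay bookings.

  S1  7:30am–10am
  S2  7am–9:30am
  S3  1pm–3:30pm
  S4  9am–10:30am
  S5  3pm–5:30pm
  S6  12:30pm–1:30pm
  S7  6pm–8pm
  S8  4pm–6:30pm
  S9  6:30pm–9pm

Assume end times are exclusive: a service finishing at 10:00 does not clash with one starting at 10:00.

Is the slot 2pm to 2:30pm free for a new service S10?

No — it overlaps S3

S2: ends 9:30am at or before S10 starts 2pm → clear.
S1: ends 10am at or before S10 starts 2pm → clear.
S4: ends 10:30am at or before S10 starts 2pm → clear.
S6: ends 1:30pm at or before S10 starts 2pm → clear.
S3: starts 1pm before S10 ends 2:30pm, and ends 3:30pm after S10 starts 2pm → overlap.
S5: starts 3pm at or after S10 ends 2:30pm → clear.
S8: starts 4pm at or after S10 ends 2:30pm → clear.
S7: starts 6pm at or after S10 ends 2:30pm → clear.
S9: starts 6:30pm at or after S10 ends 2:30pm → clear.
S10 overlaps S3.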